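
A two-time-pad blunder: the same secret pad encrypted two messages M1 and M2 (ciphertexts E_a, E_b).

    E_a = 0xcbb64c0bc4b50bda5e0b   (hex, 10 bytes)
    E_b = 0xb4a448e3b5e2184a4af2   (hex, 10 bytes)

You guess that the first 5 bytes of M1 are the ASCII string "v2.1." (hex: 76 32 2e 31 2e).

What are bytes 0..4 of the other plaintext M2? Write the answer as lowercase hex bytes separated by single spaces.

First, E_a ⊕ E_b = (M1 ⊕ K) ⊕ (M2 ⊕ K) = M1 ⊕ M2, so the key drops out. Then M2 = (M1 ⊕ M2) ⊕ M1 over the first 5 bytes.
byte 0: (cb xor b4) xor 76 = 7f xor 76 = 09
byte 1: (b6 xor a4) xor 32 = 12 xor 32 = 20
byte 2: (4c xor 48) xor 2e = 04 xor 2e = 2a
byte 3: (0b xor e3) xor 31 = e8 xor 31 = d9
byte 4: (c4 xor b5) xor 2e = 71 xor 2e = 5f

09 20 2a d9 5f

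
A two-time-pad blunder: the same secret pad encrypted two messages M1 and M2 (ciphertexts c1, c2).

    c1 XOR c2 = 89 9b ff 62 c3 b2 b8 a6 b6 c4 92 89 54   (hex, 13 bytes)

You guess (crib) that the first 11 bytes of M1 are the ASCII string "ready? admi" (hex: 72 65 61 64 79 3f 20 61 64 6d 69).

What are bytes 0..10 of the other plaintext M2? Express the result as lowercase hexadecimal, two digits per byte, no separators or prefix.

Since c1 ⊕ c2 = M1 ⊕ M2, XORing with the guessed M1 bytes yields the corresponding M2 bytes: M2 = (c1 ⊕ c2) ⊕ M1.
89 ⊕ 72 = fb
9b ⊕ 65 = fe
ff ⊕ 61 = 9e
62 ⊕ 64 = 06
c3 ⊕ 79 = ba
b2 ⊕ 3f = 8d
b8 ⊕ 20 = 98
a6 ⊕ 61 = c7
b6 ⊕ 64 = d2
c4 ⊕ 6d = a9
92 ⊕ 69 = fb

fbfe9e06ba8d98c7d2a9fb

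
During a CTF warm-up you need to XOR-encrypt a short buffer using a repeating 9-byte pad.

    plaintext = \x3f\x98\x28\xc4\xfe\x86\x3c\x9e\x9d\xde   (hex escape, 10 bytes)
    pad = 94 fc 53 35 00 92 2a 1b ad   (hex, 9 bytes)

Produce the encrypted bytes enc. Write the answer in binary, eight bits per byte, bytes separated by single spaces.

The 9-byte key repeats, so the effective keystream is 94 fc 53 35 00 92 2a 1b ad 94.
byte 0: 3f XOR 94 = ab
byte 1: 98 XOR fc = 64
byte 2: 28 XOR 53 = 7b
byte 3: c4 XOR 35 = f1
byte 4: fe XOR 00 = fe
byte 5: 86 XOR 92 = 14
byte 6: 3c XOR 2a = 16
byte 7: 9e XOR 1b = 85
byte 8: 9d XOR ad = 30
byte 9: de XOR 94 = 4a

10101011 01100100 01111011 11110001 11111110 00010100 00010110 10000101 00110000 01001010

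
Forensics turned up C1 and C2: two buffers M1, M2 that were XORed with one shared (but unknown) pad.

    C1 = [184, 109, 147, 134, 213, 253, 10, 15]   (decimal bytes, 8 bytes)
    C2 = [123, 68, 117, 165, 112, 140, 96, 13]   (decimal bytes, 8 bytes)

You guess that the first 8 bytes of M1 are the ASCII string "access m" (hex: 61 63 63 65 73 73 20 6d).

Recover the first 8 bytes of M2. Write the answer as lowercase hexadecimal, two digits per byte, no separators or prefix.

a24a8546d6024a6f

First, C1 ⊕ C2 = (M1 ⊕ K) ⊕ (M2 ⊕ K) = M1 ⊕ M2, so the key drops out. Then M2 = (M1 ⊕ M2) ⊕ M1 over the first 8 bytes.
byte 0: (b8 ^ 7b) ^ 61 = c3 ^ 61 = a2
byte 1: (6d ^ 44) ^ 63 = 29 ^ 63 = 4a
byte 2: (93 ^ 75) ^ 63 = e6 ^ 63 = 85
byte 3: (86 ^ a5) ^ 65 = 23 ^ 65 = 46
byte 4: (d5 ^ 70) ^ 73 = a5 ^ 73 = d6
byte 5: (fd ^ 8c) ^ 73 = 71 ^ 73 = 02
byte 6: (0a ^ 60) ^ 20 = 6a ^ 20 = 4a
byte 7: (0f ^ 0d) ^ 6d = 02 ^ 6d = 6f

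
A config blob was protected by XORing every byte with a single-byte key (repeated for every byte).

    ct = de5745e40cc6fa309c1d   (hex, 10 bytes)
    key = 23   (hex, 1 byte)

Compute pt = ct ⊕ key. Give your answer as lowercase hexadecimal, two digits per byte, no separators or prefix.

fd7466c72fe5d913bf3e

The 1-byte key repeats, so the effective keystream is 23 23 23 23 23 23 23 23 23 23.
byte 0: de XOR 23 = fd
byte 1: 57 XOR 23 = 74
byte 2: 45 XOR 23 = 66
byte 3: e4 XOR 23 = c7
byte 4: 0c XOR 23 = 2f
byte 5: c6 XOR 23 = e5
byte 6: fa XOR 23 = d9
byte 7: 30 XOR 23 = 13
byte 8: 9c XOR 23 = bf
byte 9: 1d XOR 23 = 3e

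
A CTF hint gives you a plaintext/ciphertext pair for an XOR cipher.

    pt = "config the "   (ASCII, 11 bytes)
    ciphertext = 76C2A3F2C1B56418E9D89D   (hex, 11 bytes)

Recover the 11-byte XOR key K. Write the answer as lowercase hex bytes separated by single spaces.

15 ad cd 94 a8 d2 44 6c 81 bd bd

Since ciphertext = pt ⊕ K, XORing both sides with pt gives K = pt ⊕ ciphertext.
63 XOR 76 = 15
6f XOR c2 = ad
6e XOR a3 = cd
66 XOR f2 = 94
69 XOR c1 = a8
67 XOR b5 = d2
20 XOR 64 = 44
74 XOR 18 = 6c
68 XOR e9 = 81
65 XOR d8 = bd
20 XOR 9d = bd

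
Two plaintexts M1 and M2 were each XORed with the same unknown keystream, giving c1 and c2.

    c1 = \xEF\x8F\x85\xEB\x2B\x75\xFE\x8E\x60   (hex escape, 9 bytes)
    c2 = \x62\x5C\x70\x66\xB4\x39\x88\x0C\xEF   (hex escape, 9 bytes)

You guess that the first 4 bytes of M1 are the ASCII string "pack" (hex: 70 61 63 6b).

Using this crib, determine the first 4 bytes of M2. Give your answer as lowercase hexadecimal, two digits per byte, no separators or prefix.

First, c1 ⊕ c2 = (M1 ⊕ K) ⊕ (M2 ⊕ K) = M1 ⊕ M2, so the key drops out. Then M2 = (M1 ⊕ M2) ⊕ M1 over the first 4 bytes.
byte 0: (ef XOR 62) XOR 70 = 8d XOR 70 = fd
byte 1: (8f XOR 5c) XOR 61 = d3 XOR 61 = b2
byte 2: (85 XOR 70) XOR 63 = f5 XOR 63 = 96
byte 3: (eb XOR 66) XOR 6b = 8d XOR 6b = e6

fdb296e6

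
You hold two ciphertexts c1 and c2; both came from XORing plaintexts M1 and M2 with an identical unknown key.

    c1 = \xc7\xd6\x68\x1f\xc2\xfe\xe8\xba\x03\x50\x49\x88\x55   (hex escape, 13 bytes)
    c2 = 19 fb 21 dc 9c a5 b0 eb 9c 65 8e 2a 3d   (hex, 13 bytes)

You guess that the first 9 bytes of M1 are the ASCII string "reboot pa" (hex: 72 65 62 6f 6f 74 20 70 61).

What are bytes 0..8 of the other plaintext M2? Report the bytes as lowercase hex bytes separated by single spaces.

ac 48 2b ac 31 2f 78 21 fe

First, c1 ⊕ c2 = (M1 ⊕ K) ⊕ (M2 ⊕ K) = M1 ⊕ M2, so the key drops out. Then M2 = (M1 ⊕ M2) ⊕ M1 over the first 9 bytes.
byte 0: (c7 ⊕ 19) ⊕ 72 = de ⊕ 72 = ac
byte 1: (d6 ⊕ fb) ⊕ 65 = 2d ⊕ 65 = 48
byte 2: (68 ⊕ 21) ⊕ 62 = 49 ⊕ 62 = 2b
byte 3: (1f ⊕ dc) ⊕ 6f = c3 ⊕ 6f = ac
byte 4: (c2 ⊕ 9c) ⊕ 6f = 5e ⊕ 6f = 31
byte 5: (fe ⊕ a5) ⊕ 74 = 5b ⊕ 74 = 2f
byte 6: (e8 ⊕ b0) ⊕ 20 = 58 ⊕ 20 = 78
byte 7: (ba ⊕ eb) ⊕ 70 = 51 ⊕ 70 = 21
byte 8: (03 ⊕ 9c) ⊕ 61 = 9f ⊕ 61 = fe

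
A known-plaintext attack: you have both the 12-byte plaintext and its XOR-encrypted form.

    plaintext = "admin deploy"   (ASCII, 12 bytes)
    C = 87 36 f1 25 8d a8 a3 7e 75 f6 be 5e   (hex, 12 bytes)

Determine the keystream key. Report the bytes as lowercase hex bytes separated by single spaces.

e6 52 9c 4c e3 88 c7 1b 05 9a d1 27

Since C = plaintext ⊕ key, XORing both sides with plaintext gives key = plaintext ⊕ C.
61 ^ 87 = e6
64 ^ 36 = 52
6d ^ f1 = 9c
69 ^ 25 = 4c
6e ^ 8d = e3
20 ^ a8 = 88
64 ^ a3 = c7
65 ^ 7e = 1b
70 ^ 75 = 05
6c ^ f6 = 9a
6f ^ be = d1
79 ^ 5e = 27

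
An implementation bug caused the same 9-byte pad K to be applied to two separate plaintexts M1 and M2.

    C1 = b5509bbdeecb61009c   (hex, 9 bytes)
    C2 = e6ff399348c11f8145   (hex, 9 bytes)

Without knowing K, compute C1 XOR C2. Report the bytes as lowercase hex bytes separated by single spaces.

53 af a2 2e a6 0a 7e 81 d9

C1 ⊕ C2 = (M1 ⊕ K) ⊕ (M2 ⊕ K) = M1 ⊕ M2 — the shared key cancels under XOR.
byte 0: 181 xor 230 =  83
byte 1:  80 xor 255 = 175
byte 2: 155 xor  57 = 162
byte 3: 189 xor 147 =  46
byte 4: 238 xor  72 = 166
byte 5: 203 xor 193 =  10
byte 6:  97 xor  31 = 126
byte 7:   0 xor 129 = 129
byte 8: 156 xor  69 = 217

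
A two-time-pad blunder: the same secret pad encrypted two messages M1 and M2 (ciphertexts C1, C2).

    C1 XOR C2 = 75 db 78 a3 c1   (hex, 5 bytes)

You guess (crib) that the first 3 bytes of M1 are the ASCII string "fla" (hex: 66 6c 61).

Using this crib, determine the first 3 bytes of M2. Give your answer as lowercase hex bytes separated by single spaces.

Since C1 ⊕ C2 = M1 ⊕ M2, XORing with the guessed M1 bytes yields the corresponding M2 bytes: M2 = (C1 ⊕ C2) ⊕ M1.
75 xor 66 = 13
db xor 6c = b7
78 xor 61 = 19

13 b7 19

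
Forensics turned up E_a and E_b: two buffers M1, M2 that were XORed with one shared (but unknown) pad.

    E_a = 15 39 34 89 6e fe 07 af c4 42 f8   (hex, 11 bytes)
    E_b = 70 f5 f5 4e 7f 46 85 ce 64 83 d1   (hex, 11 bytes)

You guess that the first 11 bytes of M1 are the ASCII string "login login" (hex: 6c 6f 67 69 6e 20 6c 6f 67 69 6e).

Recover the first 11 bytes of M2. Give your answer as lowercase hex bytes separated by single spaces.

09 a3 a6 ae 7f 98 ee 0e c7 a8 47

First, E_a ⊕ E_b = (M1 ⊕ K) ⊕ (M2 ⊕ K) = M1 ⊕ M2, so the key drops out. Then M2 = (M1 ⊕ M2) ⊕ M1 over the first 11 bytes.
byte 0: (15 XOR 70) XOR 6c = 65 XOR 6c = 09
byte 1: (39 XOR f5) XOR 6f = cc XOR 6f = a3
byte 2: (34 XOR f5) XOR 67 = c1 XOR 67 = a6
byte 3: (89 XOR 4e) XOR 69 = c7 XOR 69 = ae
byte 4: (6e XOR 7f) XOR 6e = 11 XOR 6e = 7f
byte 5: (fe XOR 46) XOR 20 = b8 XOR 20 = 98
byte 6: (07 XOR 85) XOR 6c = 82 XOR 6c = ee
byte 7: (af XOR ce) XOR 6f = 61 XOR 6f = 0e
byte 8: (c4 XOR 64) XOR 67 = a0 XOR 67 = c7
byte 9: (42 XOR 83) XOR 69 = c1 XOR 69 = a8
byte 10: (f8 XOR d1) XOR 6e = 29 XOR 6e = 47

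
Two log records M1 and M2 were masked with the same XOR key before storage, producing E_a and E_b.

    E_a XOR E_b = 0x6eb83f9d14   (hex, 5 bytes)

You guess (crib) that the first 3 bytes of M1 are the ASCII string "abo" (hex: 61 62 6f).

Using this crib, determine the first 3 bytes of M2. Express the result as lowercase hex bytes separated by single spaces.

Since E_a ⊕ E_b = M1 ⊕ M2, XORing with the guessed M1 bytes yields the corresponding M2 bytes: M2 = (E_a ⊕ E_b) ⊕ M1.
byte 0: 110 XOR  97 =  15
byte 1: 184 XOR  98 = 218
byte 2:  63 XOR 111 =  80

0f da 50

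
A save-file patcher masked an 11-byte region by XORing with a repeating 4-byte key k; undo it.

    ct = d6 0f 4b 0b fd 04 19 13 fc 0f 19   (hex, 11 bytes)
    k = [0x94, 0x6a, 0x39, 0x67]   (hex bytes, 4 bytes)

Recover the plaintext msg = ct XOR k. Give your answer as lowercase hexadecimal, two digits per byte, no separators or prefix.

4265726c696e2074686520

The 4-byte key repeats, so the effective keystream is 94 6a 39 67 94 6a 39 67 94 6a 39.
byte 0: d6 XOR 94 = 42
byte 1: 0f XOR 6a = 65
byte 2: 4b XOR 39 = 72
byte 3: 0b XOR 67 = 6c
byte 4: fd XOR 94 = 69
byte 5: 04 XOR 6a = 6e
byte 6: 19 XOR 39 = 20
byte 7: 13 XOR 67 = 74
byte 8: fc XOR 94 = 68
byte 9: 0f XOR 6a = 65
byte 10: 19 XOR 39 = 20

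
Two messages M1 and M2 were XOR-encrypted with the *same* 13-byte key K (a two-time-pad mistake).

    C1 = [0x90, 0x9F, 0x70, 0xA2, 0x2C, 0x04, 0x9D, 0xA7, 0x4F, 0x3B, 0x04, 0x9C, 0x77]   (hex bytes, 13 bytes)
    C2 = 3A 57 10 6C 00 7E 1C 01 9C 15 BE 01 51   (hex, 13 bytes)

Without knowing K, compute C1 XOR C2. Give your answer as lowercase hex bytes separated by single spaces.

C1 ⊕ C2 = (M1 ⊕ K) ⊕ (M2 ⊕ K) = M1 ⊕ M2 — the shared key cancels under XOR.
byte 0: 10010000 XOR 00111010 = 10101010
byte 1: 10011111 XOR 01010111 = 11001000
byte 2: 01110000 XOR 00010000 = 01100000
byte 3: 10100010 XOR 01101100 = 11001110
byte 4: 00101100 XOR 00000000 = 00101100
byte 5: 00000100 XOR 01111110 = 01111010
byte 6: 10011101 XOR 00011100 = 10000001
byte 7: 10100111 XOR 00000001 = 10100110
byte 8: 01001111 XOR 10011100 = 11010011
byte 9: 00111011 XOR 00010101 = 00101110
byte 10: 00000100 XOR 10111110 = 10111010
byte 11: 10011100 XOR 00000001 = 10011101
byte 12: 01110111 XOR 01010001 = 00100110

aa c8 60 ce 2c 7a 81 a6 d3 2e ba 9d 26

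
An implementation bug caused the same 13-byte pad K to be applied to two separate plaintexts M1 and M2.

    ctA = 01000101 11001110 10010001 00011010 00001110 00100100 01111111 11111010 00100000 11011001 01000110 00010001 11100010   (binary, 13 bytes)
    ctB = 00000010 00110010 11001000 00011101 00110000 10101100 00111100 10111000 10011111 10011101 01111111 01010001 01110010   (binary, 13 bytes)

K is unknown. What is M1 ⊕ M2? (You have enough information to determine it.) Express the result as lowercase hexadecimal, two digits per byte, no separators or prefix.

47fc59073e884342bf44394090

ctA ⊕ ctB = (M1 ⊕ K) ⊕ (M2 ⊕ K) = M1 ⊕ M2 — the shared key cancels under XOR.
byte 0: 45 XOR 02 = 47
byte 1: ce XOR 32 = fc
byte 2: 91 XOR c8 = 59
byte 3: 1a XOR 1d = 07
byte 4: 0e XOR 30 = 3e
byte 5: 24 XOR ac = 88
byte 6: 7f XOR 3c = 43
byte 7: fa XOR b8 = 42
byte 8: 20 XOR 9f = bf
byte 9: d9 XOR 9d = 44
byte 10: 46 XOR 7f = 39
byte 11: 11 XOR 51 = 40
byte 12: e2 XOR 72 = 90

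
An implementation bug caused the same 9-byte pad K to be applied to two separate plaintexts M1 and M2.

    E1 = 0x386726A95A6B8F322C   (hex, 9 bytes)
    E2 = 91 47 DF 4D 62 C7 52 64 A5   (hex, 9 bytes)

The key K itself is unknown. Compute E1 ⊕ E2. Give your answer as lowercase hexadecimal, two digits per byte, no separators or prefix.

a920f9e438acdd5689

E1 ⊕ E2 = (M1 ⊕ K) ⊕ (M2 ⊕ K) = M1 ⊕ M2 — the shared key cancels under XOR.
byte 0:  56 xor 145 = 169
byte 1: 103 xor  71 =  32
byte 2:  38 xor 223 = 249
byte 3: 169 xor  77 = 228
byte 4:  90 xor  98 =  56
byte 5: 107 xor 199 = 172
byte 6: 143 xor  82 = 221
byte 7:  50 xor 100 =  86
byte 8:  44 xor 165 = 137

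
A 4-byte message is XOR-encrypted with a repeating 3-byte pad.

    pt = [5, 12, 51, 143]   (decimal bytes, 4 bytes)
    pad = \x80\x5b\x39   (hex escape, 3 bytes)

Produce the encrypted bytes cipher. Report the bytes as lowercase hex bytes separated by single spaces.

The 3-byte key repeats, so the effective keystream is 80 5b 39 80.
byte 0: 00000101 ⊕ 10000000 = 10000101
byte 1: 00001100 ⊕ 01011011 = 01010111
byte 2: 00110011 ⊕ 00111001 = 00001010
byte 3: 10001111 ⊕ 10000000 = 00001111

85 57 0a 0f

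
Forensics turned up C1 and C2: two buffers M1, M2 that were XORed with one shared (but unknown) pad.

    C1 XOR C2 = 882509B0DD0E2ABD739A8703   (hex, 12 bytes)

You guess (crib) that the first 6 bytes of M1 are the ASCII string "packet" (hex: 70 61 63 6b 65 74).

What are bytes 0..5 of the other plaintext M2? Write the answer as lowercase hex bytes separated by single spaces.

f8 44 6a db b8 7a

Since C1 ⊕ C2 = M1 ⊕ M2, XORing with the guessed M1 bytes yields the corresponding M2 bytes: M2 = (C1 ⊕ C2) ⊕ M1.
byte 0: 88 ⊕ 70 = f8
byte 1: 25 ⊕ 61 = 44
byte 2: 09 ⊕ 63 = 6a
byte 3: b0 ⊕ 6b = db
byte 4: dd ⊕ 65 = b8
byte 5: 0e ⊕ 74 = 7a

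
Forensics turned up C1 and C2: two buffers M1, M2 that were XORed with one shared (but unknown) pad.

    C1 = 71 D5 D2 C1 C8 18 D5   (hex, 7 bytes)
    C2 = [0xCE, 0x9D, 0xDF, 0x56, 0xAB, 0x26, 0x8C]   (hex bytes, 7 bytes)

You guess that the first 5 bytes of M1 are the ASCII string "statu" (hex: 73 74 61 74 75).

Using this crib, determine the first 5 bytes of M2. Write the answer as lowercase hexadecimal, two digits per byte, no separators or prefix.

cc3c6ce316

First, C1 ⊕ C2 = (M1 ⊕ K) ⊕ (M2 ⊕ K) = M1 ⊕ M2, so the key drops out. Then M2 = (M1 ⊕ M2) ⊕ M1 over the first 5 bytes.
byte 0: (71 ^ ce) ^ 73 = bf ^ 73 = cc
byte 1: (d5 ^ 9d) ^ 74 = 48 ^ 74 = 3c
byte 2: (d2 ^ df) ^ 61 = 0d ^ 61 = 6c
byte 3: (c1 ^ 56) ^ 74 = 97 ^ 74 = e3
byte 4: (c8 ^ ab) ^ 75 = 63 ^ 75 = 16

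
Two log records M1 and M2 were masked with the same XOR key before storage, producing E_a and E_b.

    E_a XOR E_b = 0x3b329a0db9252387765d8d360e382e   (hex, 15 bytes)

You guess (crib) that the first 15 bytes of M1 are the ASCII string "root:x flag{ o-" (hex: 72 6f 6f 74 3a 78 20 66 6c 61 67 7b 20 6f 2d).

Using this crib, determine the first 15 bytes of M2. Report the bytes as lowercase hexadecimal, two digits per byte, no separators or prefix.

495df579835d03e11a3cea4d2e5703

Since E_a ⊕ E_b = M1 ⊕ M2, XORing with the guessed M1 bytes yields the corresponding M2 bytes: M2 = (E_a ⊕ E_b) ⊕ M1.
byte 0: 00111011 XOR 01110010 = 01001001
byte 1: 00110010 XOR 01101111 = 01011101
byte 2: 10011010 XOR 01101111 = 11110101
byte 3: 00001101 XOR 01110100 = 01111001
byte 4: 10111001 XOR 00111010 = 10000011
byte 5: 00100101 XOR 01111000 = 01011101
byte 6: 00100011 XOR 00100000 = 00000011
byte 7: 10000111 XOR 01100110 = 11100001
byte 8: 01110110 XOR 01101100 = 00011010
byte 9: 01011101 XOR 01100001 = 00111100
byte 10: 10001101 XOR 01100111 = 11101010
byte 11: 00110110 XOR 01111011 = 01001101
byte 12: 00001110 XOR 00100000 = 00101110
byte 13: 00111000 XOR 01101111 = 01010111
byte 14: 00101110 XOR 00101101 = 00000011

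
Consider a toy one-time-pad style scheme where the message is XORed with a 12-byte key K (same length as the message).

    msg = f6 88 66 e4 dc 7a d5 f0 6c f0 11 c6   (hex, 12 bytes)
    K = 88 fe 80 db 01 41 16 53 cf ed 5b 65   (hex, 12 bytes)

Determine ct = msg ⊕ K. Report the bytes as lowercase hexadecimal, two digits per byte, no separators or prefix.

7e76e63fdd3bc3a3a31d4aa3

byte 0: f6 ^ 88 = 7e
byte 1: 88 ^ fe = 76
byte 2: 66 ^ 80 = e6
byte 3: e4 ^ db = 3f
byte 4: dc ^ 01 = dd
byte 5: 7a ^ 41 = 3b
byte 6: d5 ^ 16 = c3
byte 7: f0 ^ 53 = a3
byte 8: 6c ^ cf = a3
byte 9: f0 ^ ed = 1d
byte 10: 11 ^ 5b = 4a
byte 11: c6 ^ 65 = a3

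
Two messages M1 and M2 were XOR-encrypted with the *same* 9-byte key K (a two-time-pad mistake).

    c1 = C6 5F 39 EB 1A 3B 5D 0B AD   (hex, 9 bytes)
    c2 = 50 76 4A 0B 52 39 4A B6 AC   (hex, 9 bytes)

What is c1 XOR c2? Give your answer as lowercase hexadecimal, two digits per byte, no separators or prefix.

c1 ⊕ c2 = (M1 ⊕ K) ⊕ (M2 ⊕ K) = M1 ⊕ M2 — the shared key cancels under XOR.
c6 XOR 50 = 96
5f XOR 76 = 29
39 XOR 4a = 73
eb XOR 0b = e0
1a XOR 52 = 48
3b XOR 39 = 02
5d XOR 4a = 17
0b XOR b6 = bd
ad XOR ac = 01

962973e0480217bd01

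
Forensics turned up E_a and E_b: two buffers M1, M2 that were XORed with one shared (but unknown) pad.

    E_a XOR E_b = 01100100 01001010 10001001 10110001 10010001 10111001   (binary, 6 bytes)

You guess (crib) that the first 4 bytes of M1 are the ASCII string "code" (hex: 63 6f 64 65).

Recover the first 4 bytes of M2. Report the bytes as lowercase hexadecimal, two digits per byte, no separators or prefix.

Since E_a ⊕ E_b = M1 ⊕ M2, XORing with the guessed M1 bytes yields the corresponding M2 bytes: M2 = (E_a ⊕ E_b) ⊕ M1.
64 ^ 63 = 07
4a ^ 6f = 25
89 ^ 64 = ed
b1 ^ 65 = d4

0725edd4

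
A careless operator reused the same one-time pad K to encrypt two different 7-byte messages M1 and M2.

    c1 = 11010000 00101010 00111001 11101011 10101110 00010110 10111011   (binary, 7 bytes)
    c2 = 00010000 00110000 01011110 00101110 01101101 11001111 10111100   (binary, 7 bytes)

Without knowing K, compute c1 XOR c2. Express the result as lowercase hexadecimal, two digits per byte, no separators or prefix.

c1 ⊕ c2 = (M1 ⊕ K) ⊕ (M2 ⊕ K) = M1 ⊕ M2 — the shared key cancels under XOR.
byte 0: d0 xor 10 = c0
byte 1: 2a xor 30 = 1a
byte 2: 39 xor 5e = 67
byte 3: eb xor 2e = c5
byte 4: ae xor 6d = c3
byte 5: 16 xor cf = d9
byte 6: bb xor bc = 07

c01a67c5c3d907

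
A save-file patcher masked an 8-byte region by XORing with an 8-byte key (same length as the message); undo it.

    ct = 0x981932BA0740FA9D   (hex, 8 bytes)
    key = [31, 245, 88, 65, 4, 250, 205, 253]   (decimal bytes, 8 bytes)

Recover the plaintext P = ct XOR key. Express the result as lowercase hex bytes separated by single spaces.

87 ec 6a fb 03 ba 37 60

byte 0: 10011000 ⊕ 00011111 = 10000111
byte 1: 00011001 ⊕ 11110101 = 11101100
byte 2: 00110010 ⊕ 01011000 = 01101010
byte 3: 10111010 ⊕ 01000001 = 11111011
byte 4: 00000111 ⊕ 00000100 = 00000011
byte 5: 01000000 ⊕ 11111010 = 10111010
byte 6: 11111010 ⊕ 11001101 = 00110111
byte 7: 10011101 ⊕ 11111101 = 01100000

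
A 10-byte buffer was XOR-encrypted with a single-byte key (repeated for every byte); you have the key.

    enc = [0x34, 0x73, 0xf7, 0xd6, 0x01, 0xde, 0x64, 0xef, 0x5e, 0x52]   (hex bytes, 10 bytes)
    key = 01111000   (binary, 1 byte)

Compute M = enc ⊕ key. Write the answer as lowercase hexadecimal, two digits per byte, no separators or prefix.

4c0b8fae79a61c97262a

The 1-byte key repeats, so the effective keystream is 78 78 78 78 78 78 78 78 78 78.
byte 0:  52 ^ 120 =  76
byte 1: 115 ^ 120 =  11
byte 2: 247 ^ 120 = 143
byte 3: 214 ^ 120 = 174
byte 4:   1 ^ 120 = 121
byte 5: 222 ^ 120 = 166
byte 6: 100 ^ 120 =  28
byte 7: 239 ^ 120 = 151
byte 8:  94 ^ 120 =  38
byte 9:  82 ^ 120 =  42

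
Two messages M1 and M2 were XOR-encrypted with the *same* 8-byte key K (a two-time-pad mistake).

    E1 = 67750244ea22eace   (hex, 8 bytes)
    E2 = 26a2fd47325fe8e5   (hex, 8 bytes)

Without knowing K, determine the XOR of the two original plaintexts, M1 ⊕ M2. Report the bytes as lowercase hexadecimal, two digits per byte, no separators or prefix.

E1 ⊕ E2 = (M1 ⊕ K) ⊕ (M2 ⊕ K) = M1 ⊕ M2 — the shared key cancels under XOR.
byte 0: 67 XOR 26 = 41
byte 1: 75 XOR a2 = d7
byte 2: 02 XOR fd = ff
byte 3: 44 XOR 47 = 03
byte 4: ea XOR 32 = d8
byte 5: 22 XOR 5f = 7d
byte 6: ea XOR e8 = 02
byte 7: ce XOR e5 = 2b

41d7ff03d87d022b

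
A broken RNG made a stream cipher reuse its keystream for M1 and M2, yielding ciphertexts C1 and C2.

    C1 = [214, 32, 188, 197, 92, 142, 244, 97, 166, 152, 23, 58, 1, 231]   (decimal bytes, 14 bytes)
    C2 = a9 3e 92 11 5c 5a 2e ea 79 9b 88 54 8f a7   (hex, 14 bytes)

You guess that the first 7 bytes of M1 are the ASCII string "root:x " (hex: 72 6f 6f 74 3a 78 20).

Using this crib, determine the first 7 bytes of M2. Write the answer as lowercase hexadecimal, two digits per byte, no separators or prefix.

0d7141a03aacfa

First, C1 ⊕ C2 = (M1 ⊕ K) ⊕ (M2 ⊕ K) = M1 ⊕ M2, so the key drops out. Then M2 = (M1 ⊕ M2) ⊕ M1 over the first 7 bytes.
byte 0: (d6 XOR a9) XOR 72 = 7f XOR 72 = 0d
byte 1: (20 XOR 3e) XOR 6f = 1e XOR 6f = 71
byte 2: (bc XOR 92) XOR 6f = 2e XOR 6f = 41
byte 3: (c5 XOR 11) XOR 74 = d4 XOR 74 = a0
byte 4: (5c XOR 5c) XOR 3a = 00 XOR 3a = 3a
byte 5: (8e XOR 5a) XOR 78 = d4 XOR 78 = ac
byte 6: (f4 XOR 2e) XOR 20 = da XOR 20 = fa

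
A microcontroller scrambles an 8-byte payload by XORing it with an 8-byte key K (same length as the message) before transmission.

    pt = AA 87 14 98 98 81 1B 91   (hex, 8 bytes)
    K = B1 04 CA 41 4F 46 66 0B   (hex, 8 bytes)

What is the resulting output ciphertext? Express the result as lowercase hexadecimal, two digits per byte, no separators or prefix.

1b83ded9d7c77d9a

XOR is its own inverse, so applying the key byte-wise gives the result directly.
aa ⊕ b1 = 1b
87 ⊕ 04 = 83
14 ⊕ ca = de
98 ⊕ 41 = d9
98 ⊕ 4f = d7
81 ⊕ 46 = c7
1b ⊕ 66 = 7d
91 ⊕ 0b = 9a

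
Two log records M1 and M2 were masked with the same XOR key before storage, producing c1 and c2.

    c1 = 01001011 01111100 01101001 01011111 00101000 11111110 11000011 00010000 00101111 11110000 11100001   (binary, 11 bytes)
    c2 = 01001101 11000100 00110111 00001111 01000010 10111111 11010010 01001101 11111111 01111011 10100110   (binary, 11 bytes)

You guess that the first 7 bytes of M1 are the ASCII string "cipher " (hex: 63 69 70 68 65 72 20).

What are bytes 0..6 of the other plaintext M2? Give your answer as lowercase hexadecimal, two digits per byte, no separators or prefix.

65d12e380f3331

First, c1 ⊕ c2 = (M1 ⊕ K) ⊕ (M2 ⊕ K) = M1 ⊕ M2, so the key drops out. Then M2 = (M1 ⊕ M2) ⊕ M1 over the first 7 bytes.
byte 0: (4b XOR 4d) XOR 63 = 06 XOR 63 = 65
byte 1: (7c XOR c4) XOR 69 = b8 XOR 69 = d1
byte 2: (69 XOR 37) XOR 70 = 5e XOR 70 = 2e
byte 3: (5f XOR 0f) XOR 68 = 50 XOR 68 = 38
byte 4: (28 XOR 42) XOR 65 = 6a XOR 65 = 0f
byte 5: (fe XOR bf) XOR 72 = 41 XOR 72 = 33
byte 6: (c3 XOR d2) XOR 20 = 11 XOR 20 = 31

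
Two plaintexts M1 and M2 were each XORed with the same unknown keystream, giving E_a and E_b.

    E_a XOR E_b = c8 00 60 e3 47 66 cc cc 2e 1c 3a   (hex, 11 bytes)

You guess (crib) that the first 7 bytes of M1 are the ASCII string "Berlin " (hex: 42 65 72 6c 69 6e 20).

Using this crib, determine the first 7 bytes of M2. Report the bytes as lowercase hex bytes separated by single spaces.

Since E_a ⊕ E_b = M1 ⊕ M2, XORing with the guessed M1 bytes yields the corresponding M2 bytes: M2 = (E_a ⊕ E_b) ⊕ M1.
byte 0: c8 ^ 42 = 8a
byte 1: 00 ^ 65 = 65
byte 2: 60 ^ 72 = 12
byte 3: e3 ^ 6c = 8f
byte 4: 47 ^ 69 = 2e
byte 5: 66 ^ 6e = 08
byte 6: cc ^ 20 = ec

8a 65 12 8f 2e 08 ec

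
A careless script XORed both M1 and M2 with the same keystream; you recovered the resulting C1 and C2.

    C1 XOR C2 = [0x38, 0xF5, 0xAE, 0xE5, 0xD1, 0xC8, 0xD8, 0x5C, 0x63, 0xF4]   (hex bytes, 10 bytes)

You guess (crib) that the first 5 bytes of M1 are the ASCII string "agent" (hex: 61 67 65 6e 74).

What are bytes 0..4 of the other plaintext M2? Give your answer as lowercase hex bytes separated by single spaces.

Since C1 ⊕ C2 = M1 ⊕ M2, XORing with the guessed M1 bytes yields the corresponding M2 bytes: M2 = (C1 ⊕ C2) ⊕ M1.
00111000 ⊕ 01100001 = 01011001
11110101 ⊕ 01100111 = 10010010
10101110 ⊕ 01100101 = 11001011
11100101 ⊕ 01101110 = 10001011
11010001 ⊕ 01110100 = 10100101

59 92 cb 8b a5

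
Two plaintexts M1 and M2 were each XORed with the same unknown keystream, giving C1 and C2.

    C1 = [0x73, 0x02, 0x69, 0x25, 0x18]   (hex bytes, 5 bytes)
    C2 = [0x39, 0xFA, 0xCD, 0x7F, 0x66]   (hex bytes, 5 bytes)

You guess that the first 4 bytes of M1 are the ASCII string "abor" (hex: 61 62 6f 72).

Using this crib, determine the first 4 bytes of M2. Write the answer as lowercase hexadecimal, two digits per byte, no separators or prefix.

First, C1 ⊕ C2 = (M1 ⊕ K) ⊕ (M2 ⊕ K) = M1 ⊕ M2, so the key drops out. Then M2 = (M1 ⊕ M2) ⊕ M1 over the first 4 bytes.
byte 0: (73 ⊕ 39) ⊕ 61 = 4a ⊕ 61 = 2b
byte 1: (02 ⊕ fa) ⊕ 62 = f8 ⊕ 62 = 9a
byte 2: (69 ⊕ cd) ⊕ 6f = a4 ⊕ 6f = cb
byte 3: (25 ⊕ 7f) ⊕ 72 = 5a ⊕ 72 = 28

2b9acb28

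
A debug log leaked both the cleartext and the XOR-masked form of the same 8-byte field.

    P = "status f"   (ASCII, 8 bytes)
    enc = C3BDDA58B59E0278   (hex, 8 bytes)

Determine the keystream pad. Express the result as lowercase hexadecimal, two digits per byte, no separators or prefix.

Since enc = P ⊕ pad, XORing both sides with P gives pad = P ⊕ enc.
byte 0: 73 XOR c3 = b0
byte 1: 74 XOR bd = c9
byte 2: 61 XOR da = bb
byte 3: 74 XOR 58 = 2c
byte 4: 75 XOR b5 = c0
byte 5: 73 XOR 9e = ed
byte 6: 20 XOR 02 = 22
byte 7: 66 XOR 78 = 1e

b0c9bb2cc0ed221e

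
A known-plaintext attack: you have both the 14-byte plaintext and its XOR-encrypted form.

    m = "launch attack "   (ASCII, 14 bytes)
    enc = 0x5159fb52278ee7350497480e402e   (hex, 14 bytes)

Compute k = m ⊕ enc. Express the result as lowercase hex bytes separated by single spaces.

3d 38 8e 3c 44 e6 c7 54 70 e3 29 6d 2b 0e

Since enc = m ⊕ k, XORing both sides with m gives k = m ⊕ enc.
6c ^ 51 = 3d
61 ^ 59 = 38
75 ^ fb = 8e
6e ^ 52 = 3c
63 ^ 27 = 44
68 ^ 8e = e6
20 ^ e7 = c7
61 ^ 35 = 54
74 ^ 04 = 70
74 ^ 97 = e3
61 ^ 48 = 29
63 ^ 0e = 6d
6b ^ 40 = 2b
20 ^ 2e = 0e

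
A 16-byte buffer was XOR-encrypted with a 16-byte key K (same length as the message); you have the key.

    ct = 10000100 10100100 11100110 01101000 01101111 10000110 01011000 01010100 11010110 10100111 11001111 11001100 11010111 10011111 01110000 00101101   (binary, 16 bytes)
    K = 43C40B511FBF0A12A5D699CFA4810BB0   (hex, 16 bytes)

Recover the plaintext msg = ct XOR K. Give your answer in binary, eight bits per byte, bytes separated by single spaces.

XOR is its own inverse, so applying the key byte-wise gives the result directly.
84 XOR 43 = c7
a4 XOR c4 = 60
e6 XOR 0b = ed
68 XOR 51 = 39
6f XOR 1f = 70
86 XOR bf = 39
58 XOR 0a = 52
54 XOR 12 = 46
d6 XOR a5 = 73
a7 XOR d6 = 71
cf XOR 99 = 56
cc XOR cf = 03
d7 XOR a4 = 73
9f XOR 81 = 1e
70 XOR 0b = 7b
2d XOR b0 = 9d

11000111 01100000 11101101 00111001 01110000 00111001 01010010 01000110 01110011 01110001 01010110 00000011 01110011 00011110 01111011 10011101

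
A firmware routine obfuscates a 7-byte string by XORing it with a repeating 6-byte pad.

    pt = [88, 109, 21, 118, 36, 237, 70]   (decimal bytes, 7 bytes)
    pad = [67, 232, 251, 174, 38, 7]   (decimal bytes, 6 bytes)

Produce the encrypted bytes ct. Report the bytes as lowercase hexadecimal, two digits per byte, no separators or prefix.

The 6-byte key repeats, so the effective keystream is 43 e8 fb ae 26 07 43.
byte 0: 58 xor 43 = 1b
byte 1: 6d xor e8 = 85
byte 2: 15 xor fb = ee
byte 3: 76 xor ae = d8
byte 4: 24 xor 26 = 02
byte 5: ed xor 07 = ea
byte 6: 46 xor 43 = 05

1b85eed802ea05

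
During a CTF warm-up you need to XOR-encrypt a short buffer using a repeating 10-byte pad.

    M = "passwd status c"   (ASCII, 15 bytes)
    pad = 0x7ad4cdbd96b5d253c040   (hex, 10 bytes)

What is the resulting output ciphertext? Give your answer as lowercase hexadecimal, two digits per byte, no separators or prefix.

The 10-byte key repeats, so the effective keystream is 7a d4 cd bd 96 b5 d2 53 c0 40 7a d4 cd bd 96.
byte 0: 01110000 ^ 01111010 = 00001010
byte 1: 01100001 ^ 11010100 = 10110101
byte 2: 01110011 ^ 11001101 = 10111110
byte 3: 01110011 ^ 10111101 = 11001110
byte 4: 01110111 ^ 10010110 = 11100001
byte 5: 01100100 ^ 10110101 = 11010001
byte 6: 00100000 ^ 11010010 = 11110010
byte 7: 01110011 ^ 01010011 = 00100000
byte 8: 01110100 ^ 11000000 = 10110100
byte 9: 01100001 ^ 01000000 = 00100001
byte 10: 01110100 ^ 01111010 = 00001110
byte 11: 01110101 ^ 11010100 = 10100001
byte 12: 01110011 ^ 11001101 = 10111110
byte 13: 00100000 ^ 10111101 = 10011101
byte 14: 01100011 ^ 10010110 = 11110101

0ab5becee1d1f220b4210ea1be9df5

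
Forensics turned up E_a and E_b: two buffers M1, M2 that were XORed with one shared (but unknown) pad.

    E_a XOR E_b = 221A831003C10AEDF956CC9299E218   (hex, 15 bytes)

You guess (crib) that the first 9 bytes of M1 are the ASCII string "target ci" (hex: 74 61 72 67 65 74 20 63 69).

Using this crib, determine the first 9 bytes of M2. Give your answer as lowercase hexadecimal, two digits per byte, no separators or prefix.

Since E_a ⊕ E_b = M1 ⊕ M2, XORing with the guessed M1 bytes yields the corresponding M2 bytes: M2 = (E_a ⊕ E_b) ⊕ M1.
byte 0: 22 ⊕ 74 = 56
byte 1: 1a ⊕ 61 = 7b
byte 2: 83 ⊕ 72 = f1
byte 3: 10 ⊕ 67 = 77
byte 4: 03 ⊕ 65 = 66
byte 5: c1 ⊕ 74 = b5
byte 6: 0a ⊕ 20 = 2a
byte 7: ed ⊕ 63 = 8e
byte 8: f9 ⊕ 69 = 90

567bf17766b52a8e90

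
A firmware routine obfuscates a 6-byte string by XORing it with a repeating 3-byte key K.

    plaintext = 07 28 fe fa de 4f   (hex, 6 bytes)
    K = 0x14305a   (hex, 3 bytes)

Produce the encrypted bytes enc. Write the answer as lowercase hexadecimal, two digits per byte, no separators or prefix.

1318a4eeee15

The 3-byte key repeats, so the effective keystream is 14 30 5a 14 30 5a.
byte 0: 00000111 ⊕ 00010100 = 00010011
byte 1: 00101000 ⊕ 00110000 = 00011000
byte 2: 11111110 ⊕ 01011010 = 10100100
byte 3: 11111010 ⊕ 00010100 = 11101110
byte 4: 11011110 ⊕ 00110000 = 11101110
byte 5: 01001111 ⊕ 01011010 = 00010101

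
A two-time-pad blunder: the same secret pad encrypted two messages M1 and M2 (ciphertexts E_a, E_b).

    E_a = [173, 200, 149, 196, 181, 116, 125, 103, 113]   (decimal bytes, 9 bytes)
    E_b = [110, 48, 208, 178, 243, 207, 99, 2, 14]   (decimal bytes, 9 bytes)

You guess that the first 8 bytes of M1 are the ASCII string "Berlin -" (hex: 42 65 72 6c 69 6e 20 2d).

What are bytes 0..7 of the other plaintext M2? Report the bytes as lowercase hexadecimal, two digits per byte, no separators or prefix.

819d371a2fd53e48

First, E_a ⊕ E_b = (M1 ⊕ K) ⊕ (M2 ⊕ K) = M1 ⊕ M2, so the key drops out. Then M2 = (M1 ⊕ M2) ⊕ M1 over the first 8 bytes.
byte 0: (ad XOR 6e) XOR 42 = c3 XOR 42 = 81
byte 1: (c8 XOR 30) XOR 65 = f8 XOR 65 = 9d
byte 2: (95 XOR d0) XOR 72 = 45 XOR 72 = 37
byte 3: (c4 XOR b2) XOR 6c = 76 XOR 6c = 1a
byte 4: (b5 XOR f3) XOR 69 = 46 XOR 69 = 2f
byte 5: (74 XOR cf) XOR 6e = bb XOR 6e = d5
byte 6: (7d XOR 63) XOR 20 = 1e XOR 20 = 3e
byte 7: (67 XOR 02) XOR 2d = 65 XOR 2d = 48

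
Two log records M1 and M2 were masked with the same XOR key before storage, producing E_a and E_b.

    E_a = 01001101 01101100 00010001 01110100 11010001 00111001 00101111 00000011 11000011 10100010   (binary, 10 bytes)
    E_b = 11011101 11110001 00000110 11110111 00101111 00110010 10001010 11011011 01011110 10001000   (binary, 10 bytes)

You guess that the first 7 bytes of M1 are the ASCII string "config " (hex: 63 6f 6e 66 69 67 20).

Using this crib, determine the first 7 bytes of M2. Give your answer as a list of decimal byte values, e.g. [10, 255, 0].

First, E_a ⊕ E_b = (M1 ⊕ K) ⊕ (M2 ⊕ K) = M1 ⊕ M2, so the key drops out. Then M2 = (M1 ⊕ M2) ⊕ M1 over the first 7 bytes.
byte 0: (4d ⊕ dd) ⊕ 63 = 90 ⊕ 63 = f3
byte 1: (6c ⊕ f1) ⊕ 6f = 9d ⊕ 6f = f2
byte 2: (11 ⊕ 06) ⊕ 6e = 17 ⊕ 6e = 79
byte 3: (74 ⊕ f7) ⊕ 66 = 83 ⊕ 66 = e5
byte 4: (d1 ⊕ 2f) ⊕ 69 = fe ⊕ 69 = 97
byte 5: (39 ⊕ 32) ⊕ 67 = 0b ⊕ 67 = 6c
byte 6: (2f ⊕ 8a) ⊕ 20 = a5 ⊕ 20 = 85

[243, 242, 121, 229, 151, 108, 133]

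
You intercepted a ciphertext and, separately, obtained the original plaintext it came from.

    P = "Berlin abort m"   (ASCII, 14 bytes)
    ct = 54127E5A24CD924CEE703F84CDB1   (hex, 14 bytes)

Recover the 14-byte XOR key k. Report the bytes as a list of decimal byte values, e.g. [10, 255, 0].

Since ct = P ⊕ k, XORing both sides with P gives k = P ⊕ ct.
byte 0: 42 ^ 54 = 16
byte 1: 65 ^ 12 = 77
byte 2: 72 ^ 7e = 0c
byte 3: 6c ^ 5a = 36
byte 4: 69 ^ 24 = 4d
byte 5: 6e ^ cd = a3
byte 6: 20 ^ 92 = b2
byte 7: 61 ^ 4c = 2d
byte 8: 62 ^ ee = 8c
byte 9: 6f ^ 70 = 1f
byte 10: 72 ^ 3f = 4d
byte 11: 74 ^ 84 = f0
byte 12: 20 ^ cd = ed
byte 13: 6d ^ b1 = dc

[22, 119, 12, 54, 77, 163, 178, 45, 140, 31, 77, 240, 237, 220]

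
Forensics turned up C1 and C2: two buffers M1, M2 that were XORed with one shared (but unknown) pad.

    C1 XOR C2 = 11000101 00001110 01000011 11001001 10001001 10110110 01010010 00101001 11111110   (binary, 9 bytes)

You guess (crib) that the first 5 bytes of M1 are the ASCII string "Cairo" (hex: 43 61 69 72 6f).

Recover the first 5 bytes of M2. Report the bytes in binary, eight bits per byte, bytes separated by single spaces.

Since C1 ⊕ C2 = M1 ⊕ M2, XORing with the guessed M1 bytes yields the corresponding M2 bytes: M2 = (C1 ⊕ C2) ⊕ M1.
byte 0: 11000101 ⊕ 01000011 = 10000110
byte 1: 00001110 ⊕ 01100001 = 01101111
byte 2: 01000011 ⊕ 01101001 = 00101010
byte 3: 11001001 ⊕ 01110010 = 10111011
byte 4: 10001001 ⊕ 01101111 = 11100110

10000110 01101111 00101010 10111011 11100110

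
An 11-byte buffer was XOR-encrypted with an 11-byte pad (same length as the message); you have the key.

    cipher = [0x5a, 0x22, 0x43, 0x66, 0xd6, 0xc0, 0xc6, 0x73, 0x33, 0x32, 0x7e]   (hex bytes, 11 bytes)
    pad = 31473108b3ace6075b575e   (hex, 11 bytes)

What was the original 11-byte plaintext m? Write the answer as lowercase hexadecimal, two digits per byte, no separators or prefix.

6b65726e656c2074686520

5a XOR 31 = 6b
22 XOR 47 = 65
43 XOR 31 = 72
66 XOR 08 = 6e
d6 XOR b3 = 65
c0 XOR ac = 6c
c6 XOR e6 = 20
73 XOR 07 = 74
33 XOR 5b = 68
32 XOR 57 = 65
7e XOR 5e = 20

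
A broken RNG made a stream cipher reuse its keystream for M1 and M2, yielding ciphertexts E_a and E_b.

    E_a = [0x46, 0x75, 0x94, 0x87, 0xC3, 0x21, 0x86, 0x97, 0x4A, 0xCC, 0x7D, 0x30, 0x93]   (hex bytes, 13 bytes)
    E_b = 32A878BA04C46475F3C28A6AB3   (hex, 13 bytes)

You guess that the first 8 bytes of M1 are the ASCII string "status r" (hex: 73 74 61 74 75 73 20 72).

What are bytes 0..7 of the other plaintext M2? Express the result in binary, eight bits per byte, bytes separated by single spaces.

00000111 10101001 10001101 01001001 10110010 10010110 11000010 10010000

First, E_a ⊕ E_b = (M1 ⊕ K) ⊕ (M2 ⊕ K) = M1 ⊕ M2, so the key drops out. Then M2 = (M1 ⊕ M2) ⊕ M1 over the first 8 bytes.
byte 0: (46 xor 32) xor 73 = 74 xor 73 = 07
byte 1: (75 xor a8) xor 74 = dd xor 74 = a9
byte 2: (94 xor 78) xor 61 = ec xor 61 = 8d
byte 3: (87 xor ba) xor 74 = 3d xor 74 = 49
byte 4: (c3 xor 04) xor 75 = c7 xor 75 = b2
byte 5: (21 xor c4) xor 73 = e5 xor 73 = 96
byte 6: (86 xor 64) xor 20 = e2 xor 20 = c2
byte 7: (97 xor 75) xor 72 = e2 xor 72 = 90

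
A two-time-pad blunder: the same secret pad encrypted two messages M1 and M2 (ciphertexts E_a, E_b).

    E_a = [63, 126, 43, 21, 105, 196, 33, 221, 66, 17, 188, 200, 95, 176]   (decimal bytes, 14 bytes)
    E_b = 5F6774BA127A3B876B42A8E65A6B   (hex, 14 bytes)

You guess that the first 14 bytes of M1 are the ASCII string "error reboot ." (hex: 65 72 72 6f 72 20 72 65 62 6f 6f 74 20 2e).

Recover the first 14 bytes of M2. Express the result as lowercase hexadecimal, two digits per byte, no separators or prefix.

First, E_a ⊕ E_b = (M1 ⊕ K) ⊕ (M2 ⊕ K) = M1 ⊕ M2, so the key drops out. Then M2 = (M1 ⊕ M2) ⊕ M1 over the first 14 bytes.
byte 0: (3f ^ 5f) ^ 65 = 60 ^ 65 = 05
byte 1: (7e ^ 67) ^ 72 = 19 ^ 72 = 6b
byte 2: (2b ^ 74) ^ 72 = 5f ^ 72 = 2d
byte 3: (15 ^ ba) ^ 6f = af ^ 6f = c0
byte 4: (69 ^ 12) ^ 72 = 7b ^ 72 = 09
byte 5: (c4 ^ 7a) ^ 20 = be ^ 20 = 9e
byte 6: (21 ^ 3b) ^ 72 = 1a ^ 72 = 68
byte 7: (dd ^ 87) ^ 65 = 5a ^ 65 = 3f
byte 8: (42 ^ 6b) ^ 62 = 29 ^ 62 = 4b
byte 9: (11 ^ 42) ^ 6f = 53 ^ 6f = 3c
byte 10: (bc ^ a8) ^ 6f = 14 ^ 6f = 7b
byte 11: (c8 ^ e6) ^ 74 = 2e ^ 74 = 5a
byte 12: (5f ^ 5a) ^ 20 = 05 ^ 20 = 25
byte 13: (b0 ^ 6b) ^ 2e = db ^ 2e = f5

056b2dc0099e683f4b3c7b5a25f5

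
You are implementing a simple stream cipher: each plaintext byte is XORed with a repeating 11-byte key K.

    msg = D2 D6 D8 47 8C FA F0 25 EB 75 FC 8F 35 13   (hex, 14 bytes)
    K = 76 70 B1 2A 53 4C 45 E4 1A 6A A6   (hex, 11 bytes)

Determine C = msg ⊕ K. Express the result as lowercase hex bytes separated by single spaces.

a4 a6 69 6d df b6 b5 c1 f1 1f 5a f9 45 a2

The 11-byte key repeats, so the effective keystream is 76 70 b1 2a 53 4c 45 e4 1a 6a a6 76 70 b1.
byte 0: 11010010 ^ 01110110 = 10100100
byte 1: 11010110 ^ 01110000 = 10100110
byte 2: 11011000 ^ 10110001 = 01101001
byte 3: 01000111 ^ 00101010 = 01101101
byte 4: 10001100 ^ 01010011 = 11011111
byte 5: 11111010 ^ 01001100 = 10110110
byte 6: 11110000 ^ 01000101 = 10110101
byte 7: 00100101 ^ 11100100 = 11000001
byte 8: 11101011 ^ 00011010 = 11110001
byte 9: 01110101 ^ 01101010 = 00011111
byte 10: 11111100 ^ 10100110 = 01011010
byte 11: 10001111 ^ 01110110 = 11111001
byte 12: 00110101 ^ 01110000 = 01000101
byte 13: 00010011 ^ 10110001 = 10100010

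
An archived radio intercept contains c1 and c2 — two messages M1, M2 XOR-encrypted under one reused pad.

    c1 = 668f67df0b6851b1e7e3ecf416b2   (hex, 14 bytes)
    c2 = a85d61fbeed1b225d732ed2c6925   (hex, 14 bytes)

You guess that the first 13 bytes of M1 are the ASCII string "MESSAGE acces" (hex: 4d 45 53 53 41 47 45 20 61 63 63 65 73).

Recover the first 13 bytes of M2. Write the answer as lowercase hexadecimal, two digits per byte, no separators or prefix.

83975577a4fea6b451b262bd0c

First, c1 ⊕ c2 = (M1 ⊕ K) ⊕ (M2 ⊕ K) = M1 ⊕ M2, so the key drops out. Then M2 = (M1 ⊕ M2) ⊕ M1 over the first 13 bytes.
byte 0: (66 ^ a8) ^ 4d = ce ^ 4d = 83
byte 1: (8f ^ 5d) ^ 45 = d2 ^ 45 = 97
byte 2: (67 ^ 61) ^ 53 = 06 ^ 53 = 55
byte 3: (df ^ fb) ^ 53 = 24 ^ 53 = 77
byte 4: (0b ^ ee) ^ 41 = e5 ^ 41 = a4
byte 5: (68 ^ d1) ^ 47 = b9 ^ 47 = fe
byte 6: (51 ^ b2) ^ 45 = e3 ^ 45 = a6
byte 7: (b1 ^ 25) ^ 20 = 94 ^ 20 = b4
byte 8: (e7 ^ d7) ^ 61 = 30 ^ 61 = 51
byte 9: (e3 ^ 32) ^ 63 = d1 ^ 63 = b2
byte 10: (ec ^ ed) ^ 63 = 01 ^ 63 = 62
byte 11: (f4 ^ 2c) ^ 65 = d8 ^ 65 = bd
byte 12: (16 ^ 69) ^ 73 = 7f ^ 73 = 0c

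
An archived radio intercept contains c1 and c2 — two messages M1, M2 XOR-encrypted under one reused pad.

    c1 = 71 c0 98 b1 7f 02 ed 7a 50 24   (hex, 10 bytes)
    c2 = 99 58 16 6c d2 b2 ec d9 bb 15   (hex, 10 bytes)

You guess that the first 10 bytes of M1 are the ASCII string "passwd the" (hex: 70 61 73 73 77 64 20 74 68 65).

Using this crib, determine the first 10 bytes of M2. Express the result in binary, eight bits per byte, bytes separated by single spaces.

First, c1 ⊕ c2 = (M1 ⊕ K) ⊕ (M2 ⊕ K) = M1 ⊕ M2, so the key drops out. Then M2 = (M1 ⊕ M2) ⊕ M1 over the first 10 bytes.
byte 0: (71 ^ 99) ^ 70 = e8 ^ 70 = 98
byte 1: (c0 ^ 58) ^ 61 = 98 ^ 61 = f9
byte 2: (98 ^ 16) ^ 73 = 8e ^ 73 = fd
byte 3: (b1 ^ 6c) ^ 73 = dd ^ 73 = ae
byte 4: (7f ^ d2) ^ 77 = ad ^ 77 = da
byte 5: (02 ^ b2) ^ 64 = b0 ^ 64 = d4
byte 6: (ed ^ ec) ^ 20 = 01 ^ 20 = 21
byte 7: (7a ^ d9) ^ 74 = a3 ^ 74 = d7
byte 8: (50 ^ bb) ^ 68 = eb ^ 68 = 83
byte 9: (24 ^ 15) ^ 65 = 31 ^ 65 = 54

10011000 11111001 11111101 10101110 11011010 11010100 00100001 11010111 10000011 01010100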